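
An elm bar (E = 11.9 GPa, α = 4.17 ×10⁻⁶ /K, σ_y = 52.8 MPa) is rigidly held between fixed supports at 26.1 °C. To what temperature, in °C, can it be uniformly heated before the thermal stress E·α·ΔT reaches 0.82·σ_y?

E·α·ΔT = 43.30 MPa ⇒ ΔT = 43.30 / (11.90×10³ × 4.17×10⁻⁶) = 872.5 K.
T = 26.1 + 872.5 = 898.6 °C.

899 °C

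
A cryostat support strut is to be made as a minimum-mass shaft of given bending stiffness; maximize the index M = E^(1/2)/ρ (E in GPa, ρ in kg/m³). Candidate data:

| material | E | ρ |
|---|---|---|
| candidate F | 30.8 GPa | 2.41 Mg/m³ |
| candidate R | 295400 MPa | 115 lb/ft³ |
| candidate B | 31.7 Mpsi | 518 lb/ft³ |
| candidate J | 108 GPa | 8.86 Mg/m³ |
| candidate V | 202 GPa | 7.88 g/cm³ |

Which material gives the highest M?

Putting every candidate on a common basis:
  candidate F: E = 30.80 GPa, ρ = 2410 kg/m³
  candidate R: E = 295.4 GPa, ρ = 1842 kg/m³
  candidate B: E = 218.6 GPa, ρ = 8298 kg/m³
  candidate J: E = 108.0 GPa, ρ = 8860 kg/m³
  candidate V: E = 202.0 GPa, ρ = 7880 kg/m³
  candidate R: M = 9.33×10⁻³
  candidate F: M = 2.30×10⁻³
  candidate V: M = 1.80×10⁻³
  candidate B: M = 1.78×10⁻³
  candidate J: M = 1.17×10⁻³
The maximum is for candidate R.

candidate R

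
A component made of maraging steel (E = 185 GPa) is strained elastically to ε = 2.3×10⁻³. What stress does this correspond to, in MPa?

σ = E·ε = 185000 MPa × 2.3×10⁻³ = 426 MPa.

426 MPa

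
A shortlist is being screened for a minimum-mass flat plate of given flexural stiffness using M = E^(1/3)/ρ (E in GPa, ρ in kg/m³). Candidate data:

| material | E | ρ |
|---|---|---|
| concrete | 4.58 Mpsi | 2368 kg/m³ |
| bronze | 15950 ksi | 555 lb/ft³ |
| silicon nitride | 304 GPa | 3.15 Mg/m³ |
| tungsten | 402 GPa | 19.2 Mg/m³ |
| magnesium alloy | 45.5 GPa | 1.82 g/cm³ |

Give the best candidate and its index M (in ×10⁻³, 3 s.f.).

Convert each candidate to consistent units, then evaluate M:
  concrete: E = 31.58 GPa, ρ = 2368 kg/m³
  bronze: E = 110.0 GPa, ρ = 8890 kg/m³
  silicon nitride: E = 304.0 GPa, ρ = 3150 kg/m³
  tungsten: E = 402.0 GPa, ρ = 19200 kg/m³
  magnesium alloy: E = 45.50 GPa, ρ = 1820 kg/m³
  silicon nitride: M = 2.13×10⁻³
  magnesium alloy: M = 1.96×10⁻³
  concrete: M = 1.33×10⁻³
  bronze: M = 0.539×10⁻³
  tungsten: M = 0.384×10⁻³
Silicon nitride has the largest M.

silicon nitride, M = 2.13×10⁻³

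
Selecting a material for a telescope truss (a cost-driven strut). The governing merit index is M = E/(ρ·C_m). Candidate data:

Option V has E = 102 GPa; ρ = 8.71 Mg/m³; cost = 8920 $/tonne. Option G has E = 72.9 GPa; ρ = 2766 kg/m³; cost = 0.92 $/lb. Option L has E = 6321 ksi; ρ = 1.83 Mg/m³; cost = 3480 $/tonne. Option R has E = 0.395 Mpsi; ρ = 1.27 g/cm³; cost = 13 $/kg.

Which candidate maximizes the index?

Convert each candidate to consistent units, then evaluate M:
  option V: E = 102.0 GPa, ρ = 8710 kg/m³, cost = 8.920 $/kg
  option G: E = 72.90 GPa, ρ = 2766 kg/m³, cost = 2.028 $/kg
  option L: E = 43.58 GPa, ρ = 1830 kg/m³, cost = 3.480 $/kg
  option R: E = 2.723 GPa, ρ = 1270 kg/m³, cost = 13.00 $/kg
  option G: M = 13.0 MN·m per $
  option L: M = 6.84 MN·m per $
  option V: M = 1.31 MN·m per $
  option R: M = 0.165 MN·m per $
The maximum is for option G.

option G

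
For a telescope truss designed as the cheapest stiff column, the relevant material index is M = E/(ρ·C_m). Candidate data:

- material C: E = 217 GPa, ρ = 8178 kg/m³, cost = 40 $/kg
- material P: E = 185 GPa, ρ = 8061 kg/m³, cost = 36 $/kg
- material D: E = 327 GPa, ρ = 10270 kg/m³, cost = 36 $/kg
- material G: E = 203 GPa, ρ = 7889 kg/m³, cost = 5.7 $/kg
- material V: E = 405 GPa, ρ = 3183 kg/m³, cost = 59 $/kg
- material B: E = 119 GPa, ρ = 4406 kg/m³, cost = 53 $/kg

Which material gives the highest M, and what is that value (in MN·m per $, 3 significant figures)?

material G, M = 4.51 MN·m per $

Computing M directly (units already consistent):
  material G: M = 4.51 MN·m per $
  material V: M = 2.16 MN·m per $
  material D: M = 0.884 MN·m per $
  material C: M = 0.663 MN·m per $
  material P: M = 0.638 MN·m per $
  material B: M = 0.510 MN·m per $
The maximum is for material G.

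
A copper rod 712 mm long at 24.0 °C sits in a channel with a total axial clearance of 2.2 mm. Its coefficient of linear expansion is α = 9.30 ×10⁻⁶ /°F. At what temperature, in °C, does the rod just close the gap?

α = 9.30×10⁻⁶/°F × 9/5 = 16.7×10⁻⁶/K.
α·L₀·ΔT = 2.2 mm ⇒ ΔT = 2.2 / (16.7×10⁻⁶ × 712.0) = 184.6 K.
T = 24.0 + 184.6 = 208.6 °C.

209 °C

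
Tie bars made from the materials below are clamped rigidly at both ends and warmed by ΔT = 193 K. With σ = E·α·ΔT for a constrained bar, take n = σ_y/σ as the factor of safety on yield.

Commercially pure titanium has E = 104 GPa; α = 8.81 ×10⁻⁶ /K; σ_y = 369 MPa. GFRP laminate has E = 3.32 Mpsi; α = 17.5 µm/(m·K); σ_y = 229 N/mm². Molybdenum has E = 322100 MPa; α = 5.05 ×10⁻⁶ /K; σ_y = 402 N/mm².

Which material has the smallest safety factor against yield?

molybdenum

With everything in SI (GPa, ×10⁻⁶/K, MPa):
  commercially pure titanium: E = 104.0, α = 8.81, σ_y = 369.0 → σ = 177 MPa, n = 2.09
  GFRP laminate: E = 22.89, α = 17.5, σ_y = 229.0 → σ = 77.3 MPa, n = 2.96
  molybdenum: E = 322.1, α = 5.05, σ_y = 402.0 → σ = 314 MPa, n = 1.28
Molybdenum has the lowest safety factor, n = 1.28.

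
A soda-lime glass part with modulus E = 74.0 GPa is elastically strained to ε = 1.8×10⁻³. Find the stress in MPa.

133 MPa

σ = E·ε = 74000 MPa × 1.8×10⁻³ = 133 MPa.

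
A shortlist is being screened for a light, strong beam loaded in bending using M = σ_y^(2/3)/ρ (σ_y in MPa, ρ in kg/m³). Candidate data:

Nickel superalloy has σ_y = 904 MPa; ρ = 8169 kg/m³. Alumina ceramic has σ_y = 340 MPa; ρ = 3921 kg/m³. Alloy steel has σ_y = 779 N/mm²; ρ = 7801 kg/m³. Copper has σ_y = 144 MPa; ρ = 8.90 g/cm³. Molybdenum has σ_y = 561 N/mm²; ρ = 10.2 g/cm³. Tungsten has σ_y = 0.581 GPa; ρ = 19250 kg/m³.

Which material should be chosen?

Putting every candidate on a common basis:
  nickel superalloy: σ_y = 904.0 MPa, ρ = 8169 kg/m³
  alumina ceramic: σ_y = 340.0 MPa, ρ = 3921 kg/m³
  alloy steel: σ_y = 779.0 MPa, ρ = 7801 kg/m³
  copper: σ_y = 144.0 MPa, ρ = 8900 kg/m³
  molybdenum: σ_y = 561.0 MPa, ρ = 10200 kg/m³
  tungsten: σ_y = 581.0 MPa, ρ = 19250 kg/m³
  alumina ceramic: M = 12.4×10⁻³
  nickel superalloy: M = 11.4×10⁻³
  alloy steel: M = 10.9×10⁻³
  molybdenum: M = 6.67×10⁻³
  tungsten: M = 3.62×10⁻³
  copper: M = 3.09×10⁻³
Highest index: alumina ceramic.

alumina ceramic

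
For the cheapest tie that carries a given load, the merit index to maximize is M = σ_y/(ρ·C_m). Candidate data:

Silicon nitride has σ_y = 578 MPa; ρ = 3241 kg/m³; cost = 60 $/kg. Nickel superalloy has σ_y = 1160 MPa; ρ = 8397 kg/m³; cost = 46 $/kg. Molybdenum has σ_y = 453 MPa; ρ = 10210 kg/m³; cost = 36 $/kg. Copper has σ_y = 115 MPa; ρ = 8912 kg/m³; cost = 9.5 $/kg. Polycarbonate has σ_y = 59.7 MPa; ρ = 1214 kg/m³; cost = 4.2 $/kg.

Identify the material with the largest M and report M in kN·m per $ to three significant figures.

polycarbonate, M = 11.7 kN·m per $

Computing M directly (units already consistent):
  polycarbonate: M = 11.7 kN·m per $
  nickel superalloy: M = 3.00 kN·m per $
  silicon nitride: M = 2.97 kN·m per $
  copper: M = 1.36 kN·m per $
  molybdenum: M = 1.23 kN·m per $
The maximum is for polycarbonate.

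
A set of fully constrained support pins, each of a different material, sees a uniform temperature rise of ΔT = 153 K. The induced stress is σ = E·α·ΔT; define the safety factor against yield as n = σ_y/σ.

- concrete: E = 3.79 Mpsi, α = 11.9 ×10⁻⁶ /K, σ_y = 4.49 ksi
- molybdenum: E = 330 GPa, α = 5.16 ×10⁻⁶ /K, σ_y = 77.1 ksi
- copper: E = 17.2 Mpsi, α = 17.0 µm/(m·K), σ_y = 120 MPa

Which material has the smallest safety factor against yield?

copper

In consistent units (E in GPa, α in ×10⁻⁶/K, σ_y in MPa):
  concrete: E = 26.13, α = 11.9, σ_y = 30.96 → σ = 47.6 MPa, n = 0.651
  molybdenum: E = 330.0, α = 5.16, σ_y = 531.6 → σ = 261 MPa, n = 2.04
  copper: E = 118.6, α = 17.0, σ_y = 120.0 → σ = 308 MPa, n = 0.389
Smallest n: copper with n = 0.389.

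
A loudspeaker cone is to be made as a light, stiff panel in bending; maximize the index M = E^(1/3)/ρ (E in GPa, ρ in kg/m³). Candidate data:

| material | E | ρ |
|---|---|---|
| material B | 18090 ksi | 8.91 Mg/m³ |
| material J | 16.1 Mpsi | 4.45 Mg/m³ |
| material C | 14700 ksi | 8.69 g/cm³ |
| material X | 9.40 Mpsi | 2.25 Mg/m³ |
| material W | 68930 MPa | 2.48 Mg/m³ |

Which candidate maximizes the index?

material X

Putting every candidate on a common basis:
  material B: E = 124.7 GPa, ρ = 8910 kg/m³
  material J: E = 111.0 GPa, ρ = 4450 kg/m³
  material C: E = 101.4 GPa, ρ = 8690 kg/m³
  material X: E = 64.81 GPa, ρ = 2250 kg/m³
  material W: E = 68.93 GPa, ρ = 2480 kg/m³
  material X: M = 1.79×10⁻³
  material W: M = 1.65×10⁻³
  material J: M = 1.08×10⁻³
  material B: M = 0.561×10⁻³
  material C: M = 0.537×10⁻³
Material X ranks first.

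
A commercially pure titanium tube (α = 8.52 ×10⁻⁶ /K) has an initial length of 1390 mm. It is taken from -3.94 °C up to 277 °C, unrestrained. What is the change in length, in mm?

3.33 mm

ΔT = 277 − (-3.94) = 280.9 K.
ΔL = α·L₀·ΔT = 8.52×10⁻⁶ × 1390 mm × 280.9 K = 3.33 mm.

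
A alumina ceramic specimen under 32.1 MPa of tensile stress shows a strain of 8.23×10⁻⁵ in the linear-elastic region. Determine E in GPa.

E = σ/ε = 32.1 MPa / 8.23×10⁻⁵ = 390000 MPa = 390 GPa.

390 GPa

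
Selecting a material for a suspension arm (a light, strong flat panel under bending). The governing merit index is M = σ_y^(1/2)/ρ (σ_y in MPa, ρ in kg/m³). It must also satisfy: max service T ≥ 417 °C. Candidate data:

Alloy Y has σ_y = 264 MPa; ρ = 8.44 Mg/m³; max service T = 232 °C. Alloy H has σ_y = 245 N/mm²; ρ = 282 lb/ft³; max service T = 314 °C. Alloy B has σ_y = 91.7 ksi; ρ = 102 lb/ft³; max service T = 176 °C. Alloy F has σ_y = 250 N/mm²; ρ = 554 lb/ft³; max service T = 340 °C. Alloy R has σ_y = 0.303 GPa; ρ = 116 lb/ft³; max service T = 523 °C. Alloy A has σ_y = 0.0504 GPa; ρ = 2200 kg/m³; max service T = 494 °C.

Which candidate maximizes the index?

alloy R

Screen on constraints: max service T ≥ 417 °C. Survivors: alloy R, alloy A.
Putting every candidate on a common basis:
  alloy R: σ_y = 303.0 MPa, ρ = 1858 kg/m³
  alloy A: σ_y = 50.40 MPa, ρ = 2200 kg/m³
  alloy R: M = 9.37×10⁻³
  alloy A: M = 3.23×10⁻³
Alloy R ranks first.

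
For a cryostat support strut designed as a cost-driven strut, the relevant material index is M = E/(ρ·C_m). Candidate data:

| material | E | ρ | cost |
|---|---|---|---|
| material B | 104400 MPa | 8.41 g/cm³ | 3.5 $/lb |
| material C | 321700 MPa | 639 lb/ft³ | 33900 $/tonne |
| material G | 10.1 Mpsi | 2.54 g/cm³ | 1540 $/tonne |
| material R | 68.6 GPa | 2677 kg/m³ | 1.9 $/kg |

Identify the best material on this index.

material G

In SI units:
  material B: E = 104.4 GPa, ρ = 8410 kg/m³, cost = 7.716 $/kg
  material C: E = 321.7 GPa, ρ = 10240 kg/m³, cost = 33.90 $/kg
  material G: E = 69.64 GPa, ρ = 2540 kg/m³, cost = 1.540 $/kg
  material R: E = 68.60 GPa, ρ = 2677 kg/m³, cost = 1.900 $/kg
  material G: M = 17.8 MN·m per $
  material R: M = 13.5 MN·m per $
  material B: M = 1.61 MN·m per $
  material C: M = 0.927 MN·m per $
The maximum is for material G.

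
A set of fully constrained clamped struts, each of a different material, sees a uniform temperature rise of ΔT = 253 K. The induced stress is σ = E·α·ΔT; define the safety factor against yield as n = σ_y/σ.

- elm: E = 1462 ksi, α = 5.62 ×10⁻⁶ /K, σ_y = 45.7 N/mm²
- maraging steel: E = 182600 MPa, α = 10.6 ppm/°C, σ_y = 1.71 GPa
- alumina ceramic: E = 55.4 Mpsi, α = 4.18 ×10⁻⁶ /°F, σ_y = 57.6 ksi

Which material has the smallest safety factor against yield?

alumina ceramic

Converting E to GPa, α to ×10⁻⁶/K, σ_y to MPa, then σ and n for each:
  elm: E = 10.08, α = 5.62, σ_y = 45.70 → σ = 14.3 MPa, n = 3.19
  maraging steel: E = 182.6, α = 10.6, σ_y = 1710 → σ = 490 MPa, n = 3.49
  alumina ceramic: E = 382.0, α = 7.52, σ_y = 397.1 → σ = 727 MPa, n = 0.546
The minimum is alumina ceramic at n = 0.546.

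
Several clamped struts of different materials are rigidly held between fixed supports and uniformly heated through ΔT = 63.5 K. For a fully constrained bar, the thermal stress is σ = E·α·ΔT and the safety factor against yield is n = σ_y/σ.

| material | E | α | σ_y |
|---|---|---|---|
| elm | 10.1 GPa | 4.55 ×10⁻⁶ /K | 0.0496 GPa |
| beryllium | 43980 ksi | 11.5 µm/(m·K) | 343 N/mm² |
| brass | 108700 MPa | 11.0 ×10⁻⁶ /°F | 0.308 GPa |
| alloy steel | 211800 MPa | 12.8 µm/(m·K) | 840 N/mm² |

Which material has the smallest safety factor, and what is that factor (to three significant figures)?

With everything in SI (GPa, ×10⁻⁶/K, MPa):
  elm: E = 10.10, α = 4.55, σ_y = 49.60 → σ = 2.92 MPa, n = 17.0
  beryllium: E = 303.2, α = 11.5, σ_y = 343.0 → σ = 221 MPa, n = 1.55
  brass: E = 108.7, α = 19.8, σ_y = 308.0 → σ = 137 MPa, n = 2.25
  alloy steel: E = 211.8, α = 12.8, σ_y = 840.0 → σ = 172 MPa, n = 4.88
Beryllium has the lowest safety factor, n = 1.55.

beryllium, n = 1.55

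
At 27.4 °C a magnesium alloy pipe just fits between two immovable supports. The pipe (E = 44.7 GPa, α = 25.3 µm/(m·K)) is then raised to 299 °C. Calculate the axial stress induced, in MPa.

ΔT = 271.6 K. Constrained thermal stress σ = E·α·ΔT = 44.70×10³ MPa × 25.3×10⁻⁶ × 271.6 = 307 MPa (compressive).

307 MPa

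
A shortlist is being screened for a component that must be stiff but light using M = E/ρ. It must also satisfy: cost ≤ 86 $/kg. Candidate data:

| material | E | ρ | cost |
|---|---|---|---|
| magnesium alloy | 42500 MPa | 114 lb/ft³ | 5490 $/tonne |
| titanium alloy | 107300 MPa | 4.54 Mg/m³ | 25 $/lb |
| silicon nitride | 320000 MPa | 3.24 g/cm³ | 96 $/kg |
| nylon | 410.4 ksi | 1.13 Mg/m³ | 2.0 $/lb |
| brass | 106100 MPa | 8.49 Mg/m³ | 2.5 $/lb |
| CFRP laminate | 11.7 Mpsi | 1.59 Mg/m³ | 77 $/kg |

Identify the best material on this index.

Screen on constraints: cost ≤ 86 $/kg. Survivors: magnesium alloy, titanium alloy, nylon, brass, CFRP laminate.
Putting every candidate on a common basis:
  magnesium alloy: E = 42.50 GPa, ρ = 1826 kg/m³
  titanium alloy: E = 107.3 GPa, ρ = 4540 kg/m³
  nylon: E = 2.830 GPa, ρ = 1130 kg/m³
  brass: E = 106.1 GPa, ρ = 8490 kg/m³
  CFRP laminate: E = 80.67 GPa, ρ = 1590 kg/m³
  CFRP laminate: M = 50.7 MN·m/kg
  titanium alloy: M = 23.6 MN·m/kg
  magnesium alloy: M = 23.3 MN·m/kg
  brass: M = 12.5 MN·m/kg
  nylon: M = 2.50 MN·m/kg
CFRP laminate ranks first.

CFRP laminate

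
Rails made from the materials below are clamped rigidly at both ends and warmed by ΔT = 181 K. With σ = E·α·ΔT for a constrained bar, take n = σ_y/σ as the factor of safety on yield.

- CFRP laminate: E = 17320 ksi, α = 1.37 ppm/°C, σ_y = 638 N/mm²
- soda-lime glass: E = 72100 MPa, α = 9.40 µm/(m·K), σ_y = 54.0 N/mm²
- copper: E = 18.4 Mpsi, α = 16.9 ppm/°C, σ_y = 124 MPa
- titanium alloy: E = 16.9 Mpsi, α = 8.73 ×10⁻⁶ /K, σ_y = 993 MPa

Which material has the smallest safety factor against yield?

Per material, after unit conversion:
  CFRP laminate: E = 119.4, α = 1.37, σ_y = 638.0 → σ = 29.6 MPa, n = 21.5
  soda-lime glass: E = 72.10, α = 9.40, σ_y = 54.00 → σ = 123 MPa, n = 0.440
  copper: E = 126.9, α = 16.9, σ_y = 124.0 → σ = 388 MPa, n = 0.320
  titanium alloy: E = 116.5, α = 8.73, σ_y = 993.0 → σ = 184 MPa, n = 5.39
Smallest n: copper with n = 0.320.

copper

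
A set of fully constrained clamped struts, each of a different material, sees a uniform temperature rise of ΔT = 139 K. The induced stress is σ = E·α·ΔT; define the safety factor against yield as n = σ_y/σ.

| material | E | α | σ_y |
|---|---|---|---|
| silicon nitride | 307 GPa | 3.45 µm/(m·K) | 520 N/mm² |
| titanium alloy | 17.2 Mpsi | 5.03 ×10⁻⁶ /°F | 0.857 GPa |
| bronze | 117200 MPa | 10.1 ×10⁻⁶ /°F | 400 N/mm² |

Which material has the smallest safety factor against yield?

Per material, after unit conversion:
  silicon nitride: E = 307.0, α = 3.45, σ_y = 520.0 → σ = 147 MPa, n = 3.53
  titanium alloy: E = 118.6, α = 9.05, σ_y = 857.0 → σ = 149 MPa, n = 5.74
  bronze: E = 117.2, α = 18.2, σ_y = 400.0 → σ = 296 MPa, n = 1.35
Smallest n: bronze with n = 1.35.

bronze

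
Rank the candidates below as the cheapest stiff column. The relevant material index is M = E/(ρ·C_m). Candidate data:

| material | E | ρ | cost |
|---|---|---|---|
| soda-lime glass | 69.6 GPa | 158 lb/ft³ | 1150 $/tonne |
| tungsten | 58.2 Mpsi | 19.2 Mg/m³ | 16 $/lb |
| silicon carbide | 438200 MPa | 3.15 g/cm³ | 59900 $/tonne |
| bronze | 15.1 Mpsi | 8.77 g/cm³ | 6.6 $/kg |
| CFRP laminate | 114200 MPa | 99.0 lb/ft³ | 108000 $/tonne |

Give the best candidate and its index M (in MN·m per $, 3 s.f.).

Putting every candidate on a common basis:
  soda-lime glass: E = 69.60 GPa, ρ = 2531 kg/m³, cost = 1.150 $/kg
  tungsten: E = 401.3 GPa, ρ = 19200 kg/m³, cost = 35.27 $/kg
  silicon carbide: E = 438.2 GPa, ρ = 3150 kg/m³, cost = 59.90 $/kg
  bronze: E = 104.1 GPa, ρ = 8770 kg/m³, cost = 6.600 $/kg
  CFRP laminate: E = 114.2 GPa, ρ = 1586 kg/m³, cost = 108.0 $/kg
  soda-lime glass: M = 23.9 MN·m per $
  silicon carbide: M = 2.32 MN·m per $
  bronze: M = 1.80 MN·m per $
  CFRP laminate: M = 0.667 MN·m per $
  tungsten: M = 0.593 MN·m per $
Soda-lime glass has the largest M.

soda-lime glass, M = 23.9 MN·m per $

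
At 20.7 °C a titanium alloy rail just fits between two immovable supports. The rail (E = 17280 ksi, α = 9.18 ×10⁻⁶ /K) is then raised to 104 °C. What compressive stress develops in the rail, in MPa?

91.1 MPa

E = 17280 ksi = 119.1 GPa.
ΔT = 83.30 K. Constrained thermal stress σ = E·α·ΔT = 119.1×10³ MPa × 9.18×10⁻⁶ × 83.30 = 91.1 MPa (compressive).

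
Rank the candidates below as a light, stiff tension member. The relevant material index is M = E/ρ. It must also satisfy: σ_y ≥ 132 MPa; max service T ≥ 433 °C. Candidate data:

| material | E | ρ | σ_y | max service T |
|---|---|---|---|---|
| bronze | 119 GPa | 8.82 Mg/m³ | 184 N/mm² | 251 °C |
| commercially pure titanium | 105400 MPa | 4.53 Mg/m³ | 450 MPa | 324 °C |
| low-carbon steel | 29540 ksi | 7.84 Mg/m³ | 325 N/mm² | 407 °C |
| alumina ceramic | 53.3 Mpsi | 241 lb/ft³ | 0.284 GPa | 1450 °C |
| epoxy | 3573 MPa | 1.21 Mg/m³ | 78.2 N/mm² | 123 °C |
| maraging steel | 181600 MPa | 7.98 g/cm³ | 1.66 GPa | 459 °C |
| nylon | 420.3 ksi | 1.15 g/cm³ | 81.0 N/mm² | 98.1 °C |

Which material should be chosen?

Screen on constraints: σ_y ≥ 132 MPa; max service T ≥ 433 °C. Survivors: alumina ceramic, maraging steel.
Convert each candidate to consistent units, then evaluate M:
  alumina ceramic: E = 367.5 GPa, ρ = 3860 kg/m³
  maraging steel: E = 181.6 GPa, ρ = 7980 kg/m³
  alumina ceramic: M = 95.2 MN·m/kg
  maraging steel: M = 22.8 MN·m/kg
Alumina ceramic has the largest M.

alumina ceramic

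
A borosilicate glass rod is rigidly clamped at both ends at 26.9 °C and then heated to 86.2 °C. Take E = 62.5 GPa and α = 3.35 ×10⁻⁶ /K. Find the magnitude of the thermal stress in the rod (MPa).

ΔT = 59.30 K. Constrained thermal stress σ = E·α·ΔT = 62.50×10³ MPa × 3.35×10⁻⁶ × 59.30 = 12.4 MPa (compressive).

12.4 MPa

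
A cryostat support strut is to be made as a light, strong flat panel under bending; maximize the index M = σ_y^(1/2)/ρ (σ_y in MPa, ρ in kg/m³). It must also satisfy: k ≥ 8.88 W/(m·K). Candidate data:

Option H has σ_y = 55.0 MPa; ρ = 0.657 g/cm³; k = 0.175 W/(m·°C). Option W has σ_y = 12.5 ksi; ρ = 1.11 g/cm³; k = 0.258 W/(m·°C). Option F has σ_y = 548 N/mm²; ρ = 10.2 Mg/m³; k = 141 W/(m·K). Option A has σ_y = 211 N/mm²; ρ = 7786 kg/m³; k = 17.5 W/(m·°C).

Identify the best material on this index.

option F

Screen on constraints: k ≥ 8.88 W/(m·K). Survivors: option F, option A.
Putting every candidate on a common basis:
  option F: σ_y = 548.0 MPa, ρ = 10200 kg/m³
  option A: σ_y = 211.0 MPa, ρ = 7786 kg/m³
  option F: M = 2.30×10⁻³
  option A: M = 1.87×10⁻³
Option F ranks first.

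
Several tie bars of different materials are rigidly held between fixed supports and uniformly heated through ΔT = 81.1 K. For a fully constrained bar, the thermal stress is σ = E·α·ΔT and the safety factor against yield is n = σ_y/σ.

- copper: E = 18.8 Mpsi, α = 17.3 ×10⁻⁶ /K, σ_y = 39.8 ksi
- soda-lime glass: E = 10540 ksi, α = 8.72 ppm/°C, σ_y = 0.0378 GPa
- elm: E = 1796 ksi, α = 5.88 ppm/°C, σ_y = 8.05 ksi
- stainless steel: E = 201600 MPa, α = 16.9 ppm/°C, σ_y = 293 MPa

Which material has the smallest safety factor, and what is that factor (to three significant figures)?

soda-lime glass, n = 0.736

Converting E to GPa, α to ×10⁻⁶/K, σ_y to MPa, then σ and n for each:
  copper: E = 129.6, α = 17.3, σ_y = 274.4 → σ = 182 MPa, n = 1.51
  soda-lime glass: E = 72.67, α = 8.72, σ_y = 37.80 → σ = 51.4 MPa, n = 0.736
  elm: E = 12.38, α = 5.88, σ_y = 55.50 → σ = 5.91 MPa, n = 9.40
  stainless steel: E = 201.6, α = 16.9, σ_y = 293.0 → σ = 276 MPa, n = 1.06
Smallest n: soda-lime glass with n = 0.736.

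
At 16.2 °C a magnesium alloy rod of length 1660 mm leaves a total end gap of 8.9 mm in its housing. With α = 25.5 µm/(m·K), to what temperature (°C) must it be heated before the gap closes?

α·L₀·ΔT = 8.9 mm ⇒ ΔT = 8.9 / (25.5×10⁻⁶ × 1660.0) = 210.3 K.
T = 16.2 + 210.3 = 226.5 °C.

226 °C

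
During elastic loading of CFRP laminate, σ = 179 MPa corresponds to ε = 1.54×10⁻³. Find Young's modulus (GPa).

E = σ/ε = 179 MPa / 1.54×10⁻³ = 116200 MPa = 116 GPa.

116 GPa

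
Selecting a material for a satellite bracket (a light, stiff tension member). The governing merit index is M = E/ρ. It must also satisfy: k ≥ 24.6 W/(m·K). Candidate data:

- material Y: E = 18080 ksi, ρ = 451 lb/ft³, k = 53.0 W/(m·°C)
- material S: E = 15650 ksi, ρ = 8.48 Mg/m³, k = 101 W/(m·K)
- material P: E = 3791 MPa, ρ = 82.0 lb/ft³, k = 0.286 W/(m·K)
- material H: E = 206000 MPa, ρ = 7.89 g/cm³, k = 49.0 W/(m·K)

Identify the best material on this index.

material H

Screen on constraints: k ≥ 24.6 W/(m·K). Survivors: material Y, material S, material H.
Normalizing units and computing the index:
  material Y: E = 124.7 GPa, ρ = 7224 kg/m³
  material S: E = 107.9 GPa, ρ = 8480 kg/m³
  material H: E = 206.0 GPa, ρ = 7890 kg/m³
  material H: M = 26.1 MN·m/kg
  material Y: M = 17.3 MN·m/kg
  material S: M = 12.7 MN·m/kg
Material H ranks first.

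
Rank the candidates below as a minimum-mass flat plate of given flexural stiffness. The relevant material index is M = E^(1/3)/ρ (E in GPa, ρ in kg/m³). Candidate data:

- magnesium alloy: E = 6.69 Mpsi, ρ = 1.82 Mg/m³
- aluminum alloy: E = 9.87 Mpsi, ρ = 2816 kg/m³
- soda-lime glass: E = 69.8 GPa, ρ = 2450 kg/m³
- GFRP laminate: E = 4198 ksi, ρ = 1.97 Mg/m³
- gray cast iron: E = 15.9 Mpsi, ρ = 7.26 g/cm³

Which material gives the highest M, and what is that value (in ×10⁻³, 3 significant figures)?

magnesium alloy, M = 1.97×10⁻³

In SI units:
  magnesium alloy: E = 46.13 GPa, ρ = 1820 kg/m³
  aluminum alloy: E = 68.05 GPa, ρ = 2816 kg/m³
  soda-lime glass: E = 69.80 GPa, ρ = 2450 kg/m³
  GFRP laminate: E = 28.94 GPa, ρ = 1970 kg/m³
  gray cast iron: E = 109.6 GPa, ρ = 7260 kg/m³
  magnesium alloy: M = 1.97×10⁻³
  soda-lime glass: M = 1.68×10⁻³
  GFRP laminate: M = 1.56×10⁻³
  aluminum alloy: M = 1.45×10⁻³
  gray cast iron: M = 0.659×10⁻³
The maximum is for magnesium alloy.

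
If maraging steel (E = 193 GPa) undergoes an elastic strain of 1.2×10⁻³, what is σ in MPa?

232 MPa

σ = E·ε = 193000 MPa × 1.2×10⁻³ = 232 MPa.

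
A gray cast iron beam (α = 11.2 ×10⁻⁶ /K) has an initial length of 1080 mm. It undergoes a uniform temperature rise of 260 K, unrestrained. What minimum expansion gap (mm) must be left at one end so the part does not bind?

ΔL = α·L₀·ΔT = 11.2×10⁻⁶ × 1080 mm × 260.0 K = 3.14 mm.

3.14 mm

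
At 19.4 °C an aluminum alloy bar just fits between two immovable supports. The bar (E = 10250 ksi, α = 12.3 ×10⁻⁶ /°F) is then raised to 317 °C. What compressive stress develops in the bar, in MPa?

466 MPa

E = 10250 ksi = 70.67 GPa.
α = 12.3×10⁻⁶/°F × 9/5 = 22.1×10⁻⁶/K.
ΔT = 297.6 K. Constrained thermal stress σ = E·α·ΔT = 70.67×10³ MPa × 22.1×10⁻⁶ × 297.6 = 466 MPa (compressive).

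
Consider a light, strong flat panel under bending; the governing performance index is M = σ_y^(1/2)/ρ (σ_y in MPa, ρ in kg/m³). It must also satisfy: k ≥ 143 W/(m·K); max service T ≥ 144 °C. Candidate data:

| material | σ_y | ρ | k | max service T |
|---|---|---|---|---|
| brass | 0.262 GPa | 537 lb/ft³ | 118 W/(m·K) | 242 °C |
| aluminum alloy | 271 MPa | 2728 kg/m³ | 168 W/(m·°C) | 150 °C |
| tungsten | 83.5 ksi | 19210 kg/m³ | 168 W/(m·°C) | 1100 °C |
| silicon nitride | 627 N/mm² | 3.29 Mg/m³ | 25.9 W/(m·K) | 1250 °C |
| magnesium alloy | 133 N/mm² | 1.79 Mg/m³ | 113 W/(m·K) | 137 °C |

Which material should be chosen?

aluminum alloy

Screen on constraints: k ≥ 143 W/(m·K); max service T ≥ 144 °C. Survivors: aluminum alloy, tungsten.
Putting every candidate on a common basis:
  aluminum alloy: σ_y = 271.0 MPa, ρ = 2728 kg/m³
  tungsten: σ_y = 575.7 MPa, ρ = 19210 kg/m³
  aluminum alloy: M = 6.03×10⁻³
  tungsten: M = 1.25×10⁻³
The maximum is for aluminum alloy.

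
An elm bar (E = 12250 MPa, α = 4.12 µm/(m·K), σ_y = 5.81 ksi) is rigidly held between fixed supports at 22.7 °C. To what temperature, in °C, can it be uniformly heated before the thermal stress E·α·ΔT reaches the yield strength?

E = 12250 MPa = 12.25 GPa.
σ_y = 5.81 ksi = 40.06 MPa.
E·α·ΔT = 40.06 MPa ⇒ ΔT = 40.06 / (12.25×10³ × 4.12×10⁻⁶) = 793.7 K.
T = 22.7 + 793.7 = 816.4 °C.

816 °C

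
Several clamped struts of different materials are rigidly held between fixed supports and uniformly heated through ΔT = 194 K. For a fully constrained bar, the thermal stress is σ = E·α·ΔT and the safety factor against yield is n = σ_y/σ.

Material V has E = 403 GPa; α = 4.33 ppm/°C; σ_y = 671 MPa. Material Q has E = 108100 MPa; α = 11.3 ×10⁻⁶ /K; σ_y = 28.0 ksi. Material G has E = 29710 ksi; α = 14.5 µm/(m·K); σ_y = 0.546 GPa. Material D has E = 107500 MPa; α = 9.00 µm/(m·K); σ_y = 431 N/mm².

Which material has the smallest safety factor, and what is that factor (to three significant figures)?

Converting E to GPa, α to ×10⁻⁶/K, σ_y to MPa, then σ and n for each:
  material V: E = 403.0, α = 4.33, σ_y = 671.0 → σ = 339 MPa, n = 1.98
  material Q: E = 108.1, α = 11.3, σ_y = 193.1 → σ = 237 MPa, n = 0.815
  material G: E = 204.8, α = 14.5, σ_y = 546.0 → σ = 576 MPa, n = 0.948
  material D: E = 107.5, α = 9.00, σ_y = 431.0 → σ = 188 MPa, n = 2.30
The minimum is material Q at n = 0.815.

material Q, n = 0.815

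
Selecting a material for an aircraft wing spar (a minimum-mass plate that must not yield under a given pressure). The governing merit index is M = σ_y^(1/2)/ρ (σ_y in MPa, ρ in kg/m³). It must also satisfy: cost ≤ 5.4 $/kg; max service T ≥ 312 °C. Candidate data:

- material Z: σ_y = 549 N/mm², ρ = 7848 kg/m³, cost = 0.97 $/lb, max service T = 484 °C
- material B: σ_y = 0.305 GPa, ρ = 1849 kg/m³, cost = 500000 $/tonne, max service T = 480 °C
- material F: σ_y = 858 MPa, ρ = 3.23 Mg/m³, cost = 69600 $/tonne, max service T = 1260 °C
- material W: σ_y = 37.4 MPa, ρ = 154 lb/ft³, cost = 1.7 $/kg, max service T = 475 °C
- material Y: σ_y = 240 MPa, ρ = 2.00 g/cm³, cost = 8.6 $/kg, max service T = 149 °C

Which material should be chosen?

material Z

Screen on constraints: cost ≤ 5.4 $/kg; max service T ≥ 312 °C. Survivors: material Z, material W.
Putting every candidate on a common basis:
  material Z: σ_y = 549.0 MPa, ρ = 7848 kg/m³
  material W: σ_y = 37.40 MPa, ρ = 2467 kg/m³
  material Z: M = 2.99×10⁻³
  material W: M = 2.48×10⁻³
Highest index: material Z.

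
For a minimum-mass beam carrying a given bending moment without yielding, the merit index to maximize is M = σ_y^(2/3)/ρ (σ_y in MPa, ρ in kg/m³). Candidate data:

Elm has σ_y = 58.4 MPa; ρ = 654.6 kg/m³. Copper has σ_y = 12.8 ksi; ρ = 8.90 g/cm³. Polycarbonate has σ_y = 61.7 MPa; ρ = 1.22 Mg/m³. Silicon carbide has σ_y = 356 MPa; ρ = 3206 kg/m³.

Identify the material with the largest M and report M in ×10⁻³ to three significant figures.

Convert each candidate to consistent units, then evaluate M:
  elm: σ_y = 58.40 MPa, ρ = 654.6 kg/m³
  copper: σ_y = 88.25 MPa, ρ = 8900 kg/m³
  polycarbonate: σ_y = 61.70 MPa, ρ = 1220 kg/m³
  silicon carbide: σ_y = 356.0 MPa, ρ = 3206 kg/m³
  elm: M = 23.0×10⁻³
  silicon carbide: M = 15.7×10⁻³
  polycarbonate: M = 12.8×10⁻³
  copper: M = 2.23×10⁻³
Elm ranks first.

elm, M = 23.0×10⁻³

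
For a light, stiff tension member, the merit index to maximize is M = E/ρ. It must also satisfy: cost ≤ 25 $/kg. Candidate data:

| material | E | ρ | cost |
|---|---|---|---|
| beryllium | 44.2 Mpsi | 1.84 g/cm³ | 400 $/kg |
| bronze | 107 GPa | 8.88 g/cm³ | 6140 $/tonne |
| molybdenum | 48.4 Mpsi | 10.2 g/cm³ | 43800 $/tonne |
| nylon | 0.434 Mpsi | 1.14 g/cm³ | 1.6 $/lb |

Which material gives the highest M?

bronze

Screen on constraints: cost ≤ 25 $/kg. Survivors: bronze, nylon.
Convert each candidate to consistent units, then evaluate M:
  bronze: E = 107.0 GPa, ρ = 8880 kg/m³
  nylon: E = 2.992 GPa, ρ = 1140 kg/m³
  bronze: M = 12.0 MN·m/kg
  nylon: M = 2.62 MN·m/kg
The maximum is for bronze.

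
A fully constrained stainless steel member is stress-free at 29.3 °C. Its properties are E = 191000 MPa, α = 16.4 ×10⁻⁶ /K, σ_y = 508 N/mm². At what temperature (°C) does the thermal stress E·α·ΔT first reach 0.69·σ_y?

E = 191000 MPa = 191.0 GPa.
σ_y = 508 N/mm² = 508.0 MPa.
E·α·ΔT = 350.5 MPa ⇒ ΔT = 350.5 / (191.0×10³ × 16.4×10⁻⁶) = 111.9 K.
T = 29.3 + 111.9 = 141.2 °C.

141 °C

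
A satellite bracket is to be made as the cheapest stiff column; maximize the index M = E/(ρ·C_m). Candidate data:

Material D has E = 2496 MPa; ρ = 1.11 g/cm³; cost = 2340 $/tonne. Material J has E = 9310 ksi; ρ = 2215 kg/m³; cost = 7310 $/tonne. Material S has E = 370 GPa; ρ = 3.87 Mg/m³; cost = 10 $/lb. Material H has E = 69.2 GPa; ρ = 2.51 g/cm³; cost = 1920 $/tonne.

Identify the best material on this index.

Normalizing units and computing the index:
  material D: E = 2.496 GPa, ρ = 1110 kg/m³, cost = 2.340 $/kg
  material J: E = 64.19 GPa, ρ = 2215 kg/m³, cost = 7.310 $/kg
  material S: E = 370.0 GPa, ρ = 3870 kg/m³, cost = 22.05 $/kg
  material H: E = 69.20 GPa, ρ = 2510 kg/m³, cost = 1.920 $/kg
  material H: M = 14.4 MN·m per $
  material S: M = 4.34 MN·m per $
  material J: M = 3.96 MN·m per $
  material D: M = 0.961 MN·m per $
The maximum is for material H.

material H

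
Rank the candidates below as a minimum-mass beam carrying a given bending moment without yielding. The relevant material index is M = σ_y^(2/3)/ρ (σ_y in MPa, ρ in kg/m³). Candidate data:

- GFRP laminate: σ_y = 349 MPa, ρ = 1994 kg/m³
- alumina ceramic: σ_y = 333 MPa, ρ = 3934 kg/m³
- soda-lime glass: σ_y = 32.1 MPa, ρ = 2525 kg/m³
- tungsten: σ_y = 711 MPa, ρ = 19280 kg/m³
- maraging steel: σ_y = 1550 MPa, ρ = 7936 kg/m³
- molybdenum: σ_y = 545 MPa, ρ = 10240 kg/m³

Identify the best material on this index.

GFRP laminate

Computing M directly (units already consistent):
  GFRP laminate: M = 24.9×10⁻³
  maraging steel: M = 16.9×10⁻³
  alumina ceramic: M = 12.2×10⁻³
  molybdenum: M = 6.52×10⁻³
  tungsten: M = 4.13×10⁻³
  soda-lime glass: M = 4.00×10⁻³
GFRP laminate has the largest M.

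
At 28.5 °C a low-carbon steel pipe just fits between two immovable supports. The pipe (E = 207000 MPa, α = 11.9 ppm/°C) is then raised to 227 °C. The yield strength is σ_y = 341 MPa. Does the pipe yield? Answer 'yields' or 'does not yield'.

E = 207000 MPa = 207.0 GPa.
ΔT = 198.5 K. Constrained thermal stress σ = E·α·ΔT = 207.0×10³ MPa × 11.9×10⁻⁶ × 198.5 = 489 MPa (compressive).
Compare to σ_y = 341 MPa: σ ≥ σ_y, so it yields.

yields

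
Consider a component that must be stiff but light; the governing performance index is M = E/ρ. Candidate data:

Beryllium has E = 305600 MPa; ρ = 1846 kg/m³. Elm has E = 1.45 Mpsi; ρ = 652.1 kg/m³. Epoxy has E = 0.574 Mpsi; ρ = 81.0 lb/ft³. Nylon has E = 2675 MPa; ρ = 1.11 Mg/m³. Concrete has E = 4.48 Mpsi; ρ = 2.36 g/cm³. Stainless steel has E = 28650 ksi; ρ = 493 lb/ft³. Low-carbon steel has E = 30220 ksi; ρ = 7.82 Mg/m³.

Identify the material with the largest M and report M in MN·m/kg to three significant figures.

beryllium, M = 166 MN·m/kg

After converting to SI:
  beryllium: E = 305.6 GPa, ρ = 1846 kg/m³
  elm: E = 9.997 GPa, ρ = 652.1 kg/m³
  epoxy: E = 3.958 GPa, ρ = 1297 kg/m³
  nylon: E = 2.675 GPa, ρ = 1110 kg/m³
  concrete: E = 30.89 GPa, ρ = 2360 kg/m³
  stainless steel: E = 197.5 GPa, ρ = 7897 kg/m³
  low-carbon steel: E = 208.4 GPa, ρ = 7820 kg/m³
  beryllium: M = 166 MN·m/kg
  low-carbon steel: M = 26.6 MN·m/kg
  stainless steel: M = 25.0 MN·m/kg
  elm: M = 15.3 MN·m/kg
  concrete: M = 13.1 MN·m/kg
  epoxy: M = 3.05 MN·m/kg
  nylon: M = 2.41 MN·m/kg
Highest index: beryllium.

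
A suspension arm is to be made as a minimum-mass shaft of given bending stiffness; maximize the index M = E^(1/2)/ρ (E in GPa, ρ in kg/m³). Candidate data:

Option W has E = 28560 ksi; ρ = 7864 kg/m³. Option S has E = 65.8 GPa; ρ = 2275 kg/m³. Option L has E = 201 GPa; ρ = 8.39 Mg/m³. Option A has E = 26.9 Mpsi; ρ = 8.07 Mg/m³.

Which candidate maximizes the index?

option S

Putting every candidate on a common basis:
  option W: E = 196.9 GPa, ρ = 7864 kg/m³
  option S: E = 65.80 GPa, ρ = 2275 kg/m³
  option L: E = 201.0 GPa, ρ = 8390 kg/m³
  option A: E = 185.5 GPa, ρ = 8070 kg/m³
  option S: M = 3.57×10⁻³
  option W: M = 1.78×10⁻³
  option L: M = 1.69×10⁻³
  option A: M = 1.69×10⁻³
Option S ranks first.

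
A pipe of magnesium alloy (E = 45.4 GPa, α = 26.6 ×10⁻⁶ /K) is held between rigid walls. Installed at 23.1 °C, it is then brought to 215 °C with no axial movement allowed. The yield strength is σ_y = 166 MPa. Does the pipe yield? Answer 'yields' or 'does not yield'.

ΔT = 191.9 K. Constrained thermal stress σ = E·α·ΔT = 45.40×10³ MPa × 26.6×10⁻⁶ × 191.9 = 232 MPa (compressive).
Compare to σ_y = 166 MPa: σ ≥ σ_y, so it yields.

yields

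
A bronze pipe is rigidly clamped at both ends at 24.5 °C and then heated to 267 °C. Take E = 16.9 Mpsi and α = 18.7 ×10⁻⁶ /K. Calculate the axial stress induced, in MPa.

528 MPa

E = 16.9 Mpsi = 116.5 GPa.
ΔT = 242.5 K. Constrained thermal stress σ = E·α·ΔT = 116.5×10³ MPa × 18.7×10⁻⁶ × 242.5 = 528 MPa (compressive).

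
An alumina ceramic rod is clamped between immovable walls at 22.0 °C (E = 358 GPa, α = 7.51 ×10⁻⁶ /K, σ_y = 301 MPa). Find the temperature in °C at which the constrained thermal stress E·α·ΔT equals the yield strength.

134 °C

E·α·ΔT = 301.0 MPa ⇒ ΔT = 301.0 / (358.0×10³ × 7.51×10⁻⁶) = 112.0 K.
T = 22.0 + 112.0 = 134.0 °C.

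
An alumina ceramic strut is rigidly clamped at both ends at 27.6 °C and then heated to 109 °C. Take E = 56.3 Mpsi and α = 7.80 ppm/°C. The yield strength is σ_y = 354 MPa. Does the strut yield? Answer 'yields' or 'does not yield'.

does not yield

E = 56.3 Mpsi = 388.2 GPa.
ΔT = 81.40 K. Constrained thermal stress σ = E·α·ΔT = 388.2×10³ MPa × 7.80×10⁻⁶ × 81.40 = 246 MPa (compressive).
Compare to σ_y = 354 MPa: σ < σ_y, so it does not yield.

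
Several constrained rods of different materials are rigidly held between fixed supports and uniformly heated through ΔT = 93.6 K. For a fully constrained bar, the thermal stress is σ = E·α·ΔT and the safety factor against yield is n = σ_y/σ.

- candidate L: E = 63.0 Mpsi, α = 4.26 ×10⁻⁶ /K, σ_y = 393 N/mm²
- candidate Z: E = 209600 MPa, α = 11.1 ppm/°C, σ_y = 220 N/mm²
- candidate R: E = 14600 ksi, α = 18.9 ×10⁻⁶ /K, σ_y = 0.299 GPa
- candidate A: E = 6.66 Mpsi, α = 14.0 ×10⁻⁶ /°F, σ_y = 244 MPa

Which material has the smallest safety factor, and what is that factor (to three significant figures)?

candidate Z, n = 1.01

With everything in SI (GPa, ×10⁻⁶/K, MPa):
  candidate L: E = 434.4, α = 4.26, σ_y = 393.0 → σ = 173 MPa, n = 2.27
  candidate Z: E = 209.6, α = 11.1, σ_y = 220.0 → σ = 218 MPa, n = 1.01
  candidate R: E = 100.7, α = 18.9, σ_y = 299.0 → σ = 178 MPa, n = 1.68
  candidate A: E = 45.92, α = 25.2, σ_y = 244.0 → σ = 108 MPa, n = 2.25
The minimum is candidate Z at n = 1.01.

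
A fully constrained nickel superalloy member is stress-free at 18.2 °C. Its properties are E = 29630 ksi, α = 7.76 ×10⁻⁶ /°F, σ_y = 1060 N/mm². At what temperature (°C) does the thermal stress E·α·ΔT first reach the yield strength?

390 °C

E = 29630 ksi = 204.3 GPa.
α = 7.76×10⁻⁶/°F × 9/5 = 14.0×10⁻⁶/K.
σ_y = 1060 N/mm² = 1060 MPa.
E·α·ΔT = 1060 MPa ⇒ ΔT = 1060 / (204.3×10³ × 14.0×10⁻⁶) = 371.5 K.
T = 18.2 + 371.5 = 389.7 °C.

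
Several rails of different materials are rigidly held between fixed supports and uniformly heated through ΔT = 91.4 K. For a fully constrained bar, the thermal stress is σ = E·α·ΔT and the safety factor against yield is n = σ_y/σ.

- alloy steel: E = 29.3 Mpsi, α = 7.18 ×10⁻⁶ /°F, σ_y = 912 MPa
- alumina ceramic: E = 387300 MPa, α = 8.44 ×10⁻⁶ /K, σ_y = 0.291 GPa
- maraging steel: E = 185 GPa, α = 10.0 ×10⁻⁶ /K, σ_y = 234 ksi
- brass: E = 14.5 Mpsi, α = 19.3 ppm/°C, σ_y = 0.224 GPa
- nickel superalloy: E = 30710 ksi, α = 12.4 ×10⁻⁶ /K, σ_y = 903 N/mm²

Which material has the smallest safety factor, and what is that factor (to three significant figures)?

alumina ceramic, n = 0.974

Converting E to GPa, α to ×10⁻⁶/K, σ_y to MPa, then σ and n for each:
  alloy steel: E = 202.0, α = 12.9, σ_y = 912.0 → σ = 239 MPa, n = 3.82
  alumina ceramic: E = 387.3, α = 8.44, σ_y = 291.0 → σ = 299 MPa, n = 0.974
  maraging steel: E = 185.0, α = 10.0, σ_y = 1613 → σ = 169 MPa, n = 9.54
  brass: E = 99.97, α = 19.3, σ_y = 224.0 → σ = 176 MPa, n = 1.27
  nickel superalloy: E = 211.7, α = 12.4, σ_y = 903.0 → σ = 240 MPa, n = 3.76
Smallest n: alumina ceramic with n = 0.974.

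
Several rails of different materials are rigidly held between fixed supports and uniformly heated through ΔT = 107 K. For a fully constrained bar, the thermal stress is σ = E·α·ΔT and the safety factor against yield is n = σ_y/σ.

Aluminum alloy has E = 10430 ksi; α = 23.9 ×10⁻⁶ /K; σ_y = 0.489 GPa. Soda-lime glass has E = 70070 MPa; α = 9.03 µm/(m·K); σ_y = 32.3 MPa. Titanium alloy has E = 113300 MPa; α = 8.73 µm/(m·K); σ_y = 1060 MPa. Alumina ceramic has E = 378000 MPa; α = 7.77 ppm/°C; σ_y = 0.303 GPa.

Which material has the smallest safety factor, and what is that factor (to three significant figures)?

soda-lime glass, n = 0.477

With everything in SI (GPa, ×10⁻⁶/K, MPa):
  aluminum alloy: E = 71.91, α = 23.9, σ_y = 489.0 → σ = 184 MPa, n = 2.66
  soda-lime glass: E = 70.07, α = 9.03, σ_y = 32.30 → σ = 67.7 MPa, n = 0.477
  titanium alloy: E = 113.3, α = 8.73, σ_y = 1060 → σ = 106 MPa, n = 10.0
  alumina ceramic: E = 378.0, α = 7.77, σ_y = 303.0 → σ = 314 MPa, n = 0.964
Smallest n: soda-lime glass with n = 0.477.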